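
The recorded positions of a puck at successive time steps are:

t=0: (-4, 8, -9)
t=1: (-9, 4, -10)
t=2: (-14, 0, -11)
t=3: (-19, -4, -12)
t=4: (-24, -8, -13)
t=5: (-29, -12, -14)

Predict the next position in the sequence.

(-34, -16, -15)

Constant displacement of (-5, -4, -1) per step.
step 6: (-29, -12, -14) + (-5, -4, -1) → (-34, -16, -15)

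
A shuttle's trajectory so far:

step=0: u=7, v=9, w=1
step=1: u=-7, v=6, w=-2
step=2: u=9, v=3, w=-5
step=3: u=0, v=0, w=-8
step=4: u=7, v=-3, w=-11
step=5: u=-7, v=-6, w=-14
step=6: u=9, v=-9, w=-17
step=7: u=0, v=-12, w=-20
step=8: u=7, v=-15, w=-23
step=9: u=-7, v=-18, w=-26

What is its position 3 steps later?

The u coordinate repeats the cycle [7, -7, 9, 0] with period 4; step 12 mod 4 = 0, giving 7.
The v coordinate changes by -3 each step, so at step 12 it is 9 + 12·(-3) = -27.
The w coordinate changes by -3 each step, so at step 12 it is 1 + 12·(-3) = -35.

u=7, v=-27, w=-35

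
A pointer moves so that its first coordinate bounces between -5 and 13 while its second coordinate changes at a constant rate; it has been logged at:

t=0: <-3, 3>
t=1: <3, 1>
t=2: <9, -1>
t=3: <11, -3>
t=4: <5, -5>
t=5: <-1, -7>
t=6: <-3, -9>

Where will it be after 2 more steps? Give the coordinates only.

The first coordinate travels 6 per step and bounces off the walls at -5 and 13.
  step 7: -3 → 3
  step 8: 3 → 9
The second coordinate changes by -2 each step: at step 8 it is -13.

<9, -13>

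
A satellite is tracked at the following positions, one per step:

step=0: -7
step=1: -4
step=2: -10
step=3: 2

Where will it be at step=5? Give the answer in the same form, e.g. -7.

The jumps are +3, -6, +12 — a geometric progression with ratio -2.
step 4: 2 − 24 → -22
step 5: -22 + 48 → 26

26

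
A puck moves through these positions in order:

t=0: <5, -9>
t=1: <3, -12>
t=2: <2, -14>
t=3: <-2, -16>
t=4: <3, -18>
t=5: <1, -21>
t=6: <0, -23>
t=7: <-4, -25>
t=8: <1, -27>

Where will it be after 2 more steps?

Step-to-step displacements: <-2, -3>, <-1, -2>, <-4, -2>, <+5, -2>, <-2, -3>, <-1, -2>, <-4, -2>, <+5, -2> — a repeating cycle of length 4.
step 9: apply <-2, -3> → <-1, -30>
step 10: apply <-1, -2> → <-2, -32>

<-2, -32>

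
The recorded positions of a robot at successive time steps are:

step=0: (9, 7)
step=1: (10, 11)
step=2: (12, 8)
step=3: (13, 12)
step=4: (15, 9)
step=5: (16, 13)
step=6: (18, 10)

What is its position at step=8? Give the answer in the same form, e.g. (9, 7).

(21, 11)

Step-to-step displacements: (+1, +4), (+2, -3), (+1, +4), (+2, -3), (+1, +4), (+2, -3) — a repeating cycle of length 2.
step 7: apply (+1, +4) → (19, 14)
step 8: apply (+2, -3) → (21, 11)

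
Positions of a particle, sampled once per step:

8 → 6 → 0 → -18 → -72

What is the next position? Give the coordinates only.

The jumps are -2, -6, -18, -54 — a geometric progression with ratio 3.
step 5: -72 − 162 → -234

-234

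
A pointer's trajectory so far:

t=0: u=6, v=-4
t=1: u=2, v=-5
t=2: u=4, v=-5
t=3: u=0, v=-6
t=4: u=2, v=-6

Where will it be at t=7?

Step-to-step displacements: (-4,-1), (+2,+0), (-4,-1), (+2,+0) — a repeating cycle of length 2.
step 5: apply (-4,-1) → u=-2, v=-7
step 6: apply (+2,+0) → u=0, v=-7
step 7: apply (-4,-1) → u=-4, v=-8

u=-4, v=-8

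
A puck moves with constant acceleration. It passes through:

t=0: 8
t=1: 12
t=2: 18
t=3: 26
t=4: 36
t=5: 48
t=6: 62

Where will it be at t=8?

96

Successive displacements: +4, +6, +8, +10, +12, +14 — each changes by +2.
step 7: 62 + 16 → 78
step 8: 78 + 18 → 96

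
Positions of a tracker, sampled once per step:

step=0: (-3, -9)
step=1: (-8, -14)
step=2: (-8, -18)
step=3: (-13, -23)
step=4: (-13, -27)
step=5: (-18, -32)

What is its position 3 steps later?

Differencing gives (-5, -5), (+0, -4), (-5, -5), (+0, -4), (-5, -5). This is the pattern (-5, -5), (+0, -4) repeated.
step 6: apply (+0, -4) → (-18, -36)
step 7: apply (-5, -5) → (-23, -41)
step 8: apply (+0, -4) → (-23, -45)

(-23, -45)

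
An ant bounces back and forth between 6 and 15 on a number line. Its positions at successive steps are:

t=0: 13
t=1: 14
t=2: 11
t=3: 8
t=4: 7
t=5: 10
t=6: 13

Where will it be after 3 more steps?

The value travels 3 per step and bounces off the walls at 6 and 15.
  step 7: 13 → 14
  step 8: 14 → 11
  step 9: 11 → 8

8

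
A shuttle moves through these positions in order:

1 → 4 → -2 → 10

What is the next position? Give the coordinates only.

Consecutive displacements +3, -6, +12 scale by a factor of -2 each step.
step 4: 10 − 24 → -14

-14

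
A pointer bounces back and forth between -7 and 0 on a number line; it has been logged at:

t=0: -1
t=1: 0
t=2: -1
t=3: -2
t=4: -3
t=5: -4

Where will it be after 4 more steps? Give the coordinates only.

The value travels 1 per step and bounces off the walls at -7 and 0.
  step 6: -4 → -5
  step 7: -5 → -6
  step 8: -6 → -7
  step 9: -7 → -6

-6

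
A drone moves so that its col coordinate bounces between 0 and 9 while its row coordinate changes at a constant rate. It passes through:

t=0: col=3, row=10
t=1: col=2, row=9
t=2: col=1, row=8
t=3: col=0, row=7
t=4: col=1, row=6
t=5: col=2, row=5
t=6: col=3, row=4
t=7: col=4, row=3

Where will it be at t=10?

The col coordinate reflects between 0 and 9, moving 1 per step.
  step 8: 4 → 5
  step 9: 5 → 6
  step 10: 6 → 7
The row coordinate changes by -1 each step: at step 10 it is 0.

col=7, row=0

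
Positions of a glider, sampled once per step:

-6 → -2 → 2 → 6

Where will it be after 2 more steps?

The position changes by +4 every step.
step 4: 6 + 4 → 10
step 5: 10 + 4 → 14

14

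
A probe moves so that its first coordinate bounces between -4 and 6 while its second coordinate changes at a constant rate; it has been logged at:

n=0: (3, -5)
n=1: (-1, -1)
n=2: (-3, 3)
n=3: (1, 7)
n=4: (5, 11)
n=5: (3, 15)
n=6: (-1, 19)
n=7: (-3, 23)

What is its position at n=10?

(3, 35)

The first coordinate reflects between -4 and 6, moving 4 per step.
  step 8: -3 → 1
  step 9: 1 → 5
  step 10: 5 → 3
The second coordinate changes by +4 each step: at step 10 it is 35.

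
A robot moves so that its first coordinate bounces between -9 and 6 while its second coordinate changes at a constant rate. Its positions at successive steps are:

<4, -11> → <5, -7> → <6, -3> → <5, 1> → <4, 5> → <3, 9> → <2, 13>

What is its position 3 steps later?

The first coordinate reflects between -9 and 6, moving 1 per step.
  step 7: 2 → 1
  step 8: 1 → 0
  step 9: 0 → -1
The second coordinate changes by +4 each step: at step 9 it is 25.

<-1, 25>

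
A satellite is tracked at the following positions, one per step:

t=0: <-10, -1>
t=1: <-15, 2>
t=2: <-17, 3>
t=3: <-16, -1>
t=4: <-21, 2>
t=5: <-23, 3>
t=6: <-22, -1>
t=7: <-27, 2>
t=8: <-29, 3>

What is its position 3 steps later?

Step-to-step displacements: <-5, +3>, <-2, +1>, <+1, -4>, <-5, +3>, <-2, +1>, <+1, -4>, <-5, +3>, <-2, +1> — a repeating cycle of length 3.
step 9: apply <+1, -4> → <-28, -1>
step 10: apply <-5, +3> → <-33, 2>
step 11: apply <-2, +1> → <-35, 3>

<-35, 3>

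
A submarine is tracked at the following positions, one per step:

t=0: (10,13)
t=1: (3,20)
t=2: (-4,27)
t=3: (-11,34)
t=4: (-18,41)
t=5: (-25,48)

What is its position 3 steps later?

The position changes by (-7,+7) every step.
step 6: (-25,48) + (-7,+7) → (-32,55)
step 7: (-32,55) + (-7,+7) → (-39,62)
step 8: (-39,62) + (-7,+7) → (-46,69)

(-46,69)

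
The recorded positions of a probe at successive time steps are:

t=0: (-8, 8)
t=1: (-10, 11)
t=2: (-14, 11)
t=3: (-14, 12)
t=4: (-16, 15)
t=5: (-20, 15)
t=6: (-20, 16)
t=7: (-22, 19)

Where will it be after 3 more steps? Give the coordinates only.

Differencing gives (-2, +3), (-4, +0), (+0, +1), (-2, +3), (-4, +0), (+0, +1), (-2, +3). This is the pattern (-2, +3), (-4, +0), (+0, +1) repeated.
step 8: apply (-4, +0) → (-26, 19)
step 9: apply (+0, +1) → (-26, 20)
step 10: apply (-2, +3) → (-28, 23)

(-28, 23)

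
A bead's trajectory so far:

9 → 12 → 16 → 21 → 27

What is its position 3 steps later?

First differences are +3, +4, +5, +6; their common second difference is +1 (constant acceleration).
step 5: 27 + 7 → 34
step 6: 34 + 8 → 42
step 7: 42 + 9 → 51

51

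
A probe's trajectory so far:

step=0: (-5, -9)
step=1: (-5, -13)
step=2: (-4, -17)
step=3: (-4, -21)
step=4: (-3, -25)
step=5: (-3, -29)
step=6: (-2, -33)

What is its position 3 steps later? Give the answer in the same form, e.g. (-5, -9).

(-1, -45)

Differencing gives (+0, -4), (+1, -4), (+0, -4), (+1, -4), (+0, -4), (+1, -4). This is the pattern (+0, -4), (+1, -4) repeated.
step 7: apply (+0, -4) → (-2, -37)
step 8: apply (+1, -4) → (-1, -41)
step 9: apply (+0, -4) → (-1, -45)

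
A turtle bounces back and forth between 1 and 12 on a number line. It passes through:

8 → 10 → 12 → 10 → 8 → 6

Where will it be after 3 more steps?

The value reflects between 1 and 12, moving 2 per step.
  step 6: 6 → 4
  step 7: 4 → 2
  step 8: 2 → 2

2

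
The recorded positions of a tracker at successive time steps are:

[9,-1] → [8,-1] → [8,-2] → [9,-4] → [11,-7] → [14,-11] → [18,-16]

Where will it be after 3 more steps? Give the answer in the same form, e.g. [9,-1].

Successive displacements: [-1,+0], [+0,-1], [+1,-2], [+2,-3], [+3,-4], [+4,-5] — each changes by [+1,-1].
step 7: [18,-16] + [+5,-6] → [23,-22]
step 8: [23,-22] + [+6,-7] → [29,-29]
step 9: [29,-29] + [+7,-8] → [36,-37]

[36,-37]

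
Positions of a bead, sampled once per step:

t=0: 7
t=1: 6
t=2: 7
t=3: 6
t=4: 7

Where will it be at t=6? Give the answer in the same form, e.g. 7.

Consecutive displacements -1, +1, -1, +1 scale by a factor of -1 each step.
step 5: 7 − 1 → 6
step 6: 6 + 1 → 7

7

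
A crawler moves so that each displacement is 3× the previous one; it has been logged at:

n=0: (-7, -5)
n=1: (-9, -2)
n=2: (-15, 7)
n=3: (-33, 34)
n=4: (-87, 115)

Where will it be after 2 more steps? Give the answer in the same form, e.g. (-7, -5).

Step-to-step displacements: (-2, +3), (-6, +9), (-18, +27), (-54, +81); each is 3× the previous.
step 5: (-87, 115) + (-162, +243) → (-249, 358)
step 6: (-249, 358) + (-486, +729) → (-735, 1087)

(-735, 1087)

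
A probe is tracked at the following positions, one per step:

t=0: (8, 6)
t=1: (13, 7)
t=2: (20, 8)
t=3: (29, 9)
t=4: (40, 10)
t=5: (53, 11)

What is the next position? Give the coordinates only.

First differences are (+5, +1), (+7, +1), (+9, +1), (+11, +1), (+13, +1); their common second difference is (+2, +0) (constant acceleration).
step 6: (53, 11) + (+15, +1) → (68, 12)

(68, 12)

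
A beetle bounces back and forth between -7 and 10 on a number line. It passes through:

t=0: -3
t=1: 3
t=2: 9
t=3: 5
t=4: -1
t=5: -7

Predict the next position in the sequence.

The value reflects between -7 and 10, moving 6 per step.
  step 6: -7 → -1

-1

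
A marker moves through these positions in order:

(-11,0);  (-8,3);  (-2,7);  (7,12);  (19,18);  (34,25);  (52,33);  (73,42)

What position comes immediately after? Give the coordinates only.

(97,52)

Taking differences between consecutive positions: (+3,+3), (+6,+4), (+9,+5), (+12,+6), (+15,+7), (+18,+8), (+21,+9). These grow by (+3,+1) each step.
step 8: (73,42) + (+24,+10) → (97,52)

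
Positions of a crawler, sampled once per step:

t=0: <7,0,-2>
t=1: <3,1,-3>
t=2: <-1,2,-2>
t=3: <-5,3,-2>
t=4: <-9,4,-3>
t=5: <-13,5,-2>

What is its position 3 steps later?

The first coordinate changes by -4 each step, so at step 8 it is 7 + 8·(-4) = -25.
The second coordinate changes by +1 each step, so at step 8 it is 0 + 8·(1) = 8.
The third coordinate repeats the cycle [-2, -3, -2] with period 3; step 8 mod 3 = 2, giving -2.

<-25,8,-2>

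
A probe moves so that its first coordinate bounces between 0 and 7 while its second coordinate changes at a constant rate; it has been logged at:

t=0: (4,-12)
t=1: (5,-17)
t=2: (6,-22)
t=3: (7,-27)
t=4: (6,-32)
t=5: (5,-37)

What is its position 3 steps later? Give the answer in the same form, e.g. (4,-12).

The first coordinate travels 1 per step and bounces off the walls at 0 and 7.
  step 6: 5 → 4
  step 7: 4 → 3
  step 8: 3 → 2
The second coordinate changes by -5 each step: at step 8 it is -52.

(2,-52)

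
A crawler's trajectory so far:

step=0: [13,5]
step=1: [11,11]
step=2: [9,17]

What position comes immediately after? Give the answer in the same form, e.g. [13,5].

The position changes by [-2,+6] every step.
step 3: [9,17] + [-2,+6] → [7,23]

[7,23]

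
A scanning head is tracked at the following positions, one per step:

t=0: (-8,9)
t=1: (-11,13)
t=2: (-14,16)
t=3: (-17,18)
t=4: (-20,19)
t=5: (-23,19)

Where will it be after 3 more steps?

Taking differences between consecutive positions: (-3,+4), (-3,+3), (-3,+2), (-3,+1), (-3,+0). These grow by (+0,-1) each step.
step 6: (-23,19) + (-3,-1) → (-26,18)
step 7: (-26,18) + (-3,-2) → (-29,16)
step 8: (-29,16) + (-3,-3) → (-32,13)

(-32,13)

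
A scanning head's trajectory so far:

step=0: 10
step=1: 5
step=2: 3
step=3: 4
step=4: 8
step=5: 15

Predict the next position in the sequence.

First differences are -5, -2, +1, +4, +7; their common second difference is +3 (constant acceleration).
step 6: 15 + 10 → 25

25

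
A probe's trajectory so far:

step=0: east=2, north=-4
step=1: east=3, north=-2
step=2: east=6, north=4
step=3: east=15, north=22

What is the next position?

Step-to-step displacements: (+1, +2), (+3, +6), (+9, +18); each is 3× the previous.
step 4: east=15, north=22 + (+27, +54) → east=42, north=76

east=42, north=76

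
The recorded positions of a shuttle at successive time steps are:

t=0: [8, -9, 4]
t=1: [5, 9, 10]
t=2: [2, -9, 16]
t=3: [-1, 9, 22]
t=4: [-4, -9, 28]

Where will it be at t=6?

The first coordinate changes by -3 each step, so at step 6 it is 8 + 6·(-3) = -10.
The second coordinate repeats the cycle [-9, 9] with period 2; step 6 mod 2 = 0, giving -9.
The third coordinate changes by +6 each step, so at step 6 it is 4 + 6·(6) = 40.

[-10, -9, 40]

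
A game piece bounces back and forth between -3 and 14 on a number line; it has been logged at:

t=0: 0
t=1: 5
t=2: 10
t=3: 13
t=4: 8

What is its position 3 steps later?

1

The value reflects between -3 and 14, moving 5 per step.
  step 5: 8 → 3
  step 6: 3 → -2
  step 7: -2 → 1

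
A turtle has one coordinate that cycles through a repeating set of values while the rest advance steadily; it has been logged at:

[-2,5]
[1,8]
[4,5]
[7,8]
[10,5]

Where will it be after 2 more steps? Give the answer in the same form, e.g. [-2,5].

[16,5]

The first coordinate changes by +3 each step, so at step 6 it is -2 + 6·(3) = 16.
The second coordinate repeats the cycle [5, 8] with period 2; step 6 mod 2 = 0, giving 5.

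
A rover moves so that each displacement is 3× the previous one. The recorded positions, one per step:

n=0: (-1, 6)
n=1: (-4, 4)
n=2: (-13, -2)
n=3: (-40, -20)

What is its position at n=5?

(-364, -236)

Consecutive displacements (-3, -2), (-9, -6), (-27, -18) scale by a factor of 3 each step.
step 4: (-40, -20) + (-81, -54) → (-121, -74)
step 5: (-121, -74) + (-243, -162) → (-364, -236)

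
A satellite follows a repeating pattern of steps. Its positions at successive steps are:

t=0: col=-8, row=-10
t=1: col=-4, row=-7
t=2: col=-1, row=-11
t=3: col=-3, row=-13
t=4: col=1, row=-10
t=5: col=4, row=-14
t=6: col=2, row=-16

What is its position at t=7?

col=6, row=-13

Differencing gives (+4,+3), (+3,-4), (-2,-2), (+4,+3), (+3,-4), (-2,-2). This is the pattern (+4,+3), (+3,-4), (-2,-2) repeated.
step 7: apply (+4,+3) → col=6, row=-13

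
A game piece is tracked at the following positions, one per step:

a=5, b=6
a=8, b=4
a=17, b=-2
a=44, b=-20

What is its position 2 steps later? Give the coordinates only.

a=368, b=-236

Consecutive displacements (+3,-2), (+9,-6), (+27,-18) scale by a factor of 3 each step.
step 4: a=44, b=-20 + (+81,-54) → a=125, b=-74
step 5: a=125, b=-74 + (+243,-162) → a=368, b=-236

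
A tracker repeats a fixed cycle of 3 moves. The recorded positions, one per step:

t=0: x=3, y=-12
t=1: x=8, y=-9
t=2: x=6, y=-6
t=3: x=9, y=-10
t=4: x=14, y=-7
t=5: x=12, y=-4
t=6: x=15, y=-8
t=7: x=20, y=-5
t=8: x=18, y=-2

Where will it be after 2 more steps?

x=26, y=-3

Differencing gives (+5, +3), (-2, +3), (+3, -4), (+5, +3), (-2, +3), (+3, -4), (+5, +3), (-2, +3). This is the pattern (+5, +3), (-2, +3), (+3, -4) repeated.
step 9: apply (+3, -4) → x=21, y=-6
step 10: apply (+5, +3) → x=26, y=-3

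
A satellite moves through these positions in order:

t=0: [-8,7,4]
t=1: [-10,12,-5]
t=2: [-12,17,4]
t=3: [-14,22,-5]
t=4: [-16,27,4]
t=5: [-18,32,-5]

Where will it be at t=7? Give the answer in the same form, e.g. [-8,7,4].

The first coordinate changes by -2 each step, so at step 7 it is -8 + 7·(-2) = -22.
The second coordinate changes by +5 each step, so at step 7 it is 7 + 7·(5) = 42.
The third coordinate repeats the cycle [4, -5] with period 2; step 7 mod 2 = 1, giving -5.

[-22,42,-5]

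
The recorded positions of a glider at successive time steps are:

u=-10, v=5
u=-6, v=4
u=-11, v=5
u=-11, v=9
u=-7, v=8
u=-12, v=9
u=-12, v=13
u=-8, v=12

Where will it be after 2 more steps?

u=-13, v=17

Differencing gives (+4, -1), (-5, +1), (+0, +4), (+4, -1), (-5, +1), (+0, +4), (+4, -1). This is the pattern (+4, -1), (-5, +1), (+0, +4) repeated.
step 8: apply (-5, +1) → u=-13, v=13
step 9: apply (+0, +4) → u=-13, v=17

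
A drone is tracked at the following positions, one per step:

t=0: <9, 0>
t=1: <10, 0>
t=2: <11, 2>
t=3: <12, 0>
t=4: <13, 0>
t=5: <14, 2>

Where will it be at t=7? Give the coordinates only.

The first coordinate changes by +1 each step, so at step 7 it is 9 + 7·(1) = 16.
The second coordinate repeats the cycle [0, 0, 2] with period 3; step 7 mod 3 = 1, giving 0.

<16, 0>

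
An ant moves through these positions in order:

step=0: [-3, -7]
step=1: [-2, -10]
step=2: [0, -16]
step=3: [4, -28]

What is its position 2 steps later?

[28, -100]

The jumps are [+1, -3], [+2, -6], [+4, -12] — a geometric progression with ratio 2.
step 4: [4, -28] + [+8, -24] → [12, -52]
step 5: [12, -52] + [+16, -48] → [28, -100]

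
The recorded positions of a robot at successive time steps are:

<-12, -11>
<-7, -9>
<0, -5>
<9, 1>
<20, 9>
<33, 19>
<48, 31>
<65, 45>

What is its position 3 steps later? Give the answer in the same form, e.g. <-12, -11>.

First differences are <+5, +2>, <+7, +4>, <+9, +6>, <+11, +8>, <+13, +10>, <+15, +12>, <+17, +14>; their common second difference is <+2, +2> (constant acceleration).
step 8: <65, 45> + <+19, +16> → <84, 61>
step 9: <84, 61> + <+21, +18> → <105, 79>
step 10: <105, 79> + <+23, +20> → <128, 99>

<128, 99>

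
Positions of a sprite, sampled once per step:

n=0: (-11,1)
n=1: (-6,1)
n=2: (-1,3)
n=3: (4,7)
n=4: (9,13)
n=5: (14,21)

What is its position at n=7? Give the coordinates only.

(24,43)

Taking differences between consecutive positions: (+5,+0), (+5,+2), (+5,+4), (+5,+6), (+5,+8). These grow by (+0,+2) each step.
step 6: (14,21) + (+5,+10) → (19,31)
step 7: (19,31) + (+5,+12) → (24,43)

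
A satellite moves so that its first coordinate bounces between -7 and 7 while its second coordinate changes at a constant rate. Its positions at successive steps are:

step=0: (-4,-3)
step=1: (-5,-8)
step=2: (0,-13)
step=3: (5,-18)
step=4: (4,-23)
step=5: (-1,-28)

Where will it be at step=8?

The first coordinate travels 5 per step and bounces off the walls at -7 and 7.
  step 6: -1 → -6
  step 7: -6 → -3
  step 8: -3 → 2
The second coordinate changes by -5 each step: at step 8 it is -43.

(2,-43)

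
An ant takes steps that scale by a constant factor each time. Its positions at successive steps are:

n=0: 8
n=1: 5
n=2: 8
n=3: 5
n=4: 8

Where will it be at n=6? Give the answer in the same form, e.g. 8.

Step-to-step displacements: -3, +3, -3, +3; each is -1× the previous.
step 5: 8 − 3 → 5
step 6: 5 + 3 → 8

8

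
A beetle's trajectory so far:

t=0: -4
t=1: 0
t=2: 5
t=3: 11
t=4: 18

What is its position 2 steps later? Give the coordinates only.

First differences are +4, +5, +6, +7; their common second difference is +1 (constant acceleration).
step 5: 18 + 8 → 26
step 6: 26 + 9 → 35

35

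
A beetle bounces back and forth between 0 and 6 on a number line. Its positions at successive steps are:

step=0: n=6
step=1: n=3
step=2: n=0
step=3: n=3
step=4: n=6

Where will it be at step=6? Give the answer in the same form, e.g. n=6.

n=0

The value travels 3 per step and bounces off the walls at 0 and 6.
  step 5: 6 → 3
  step 6: 3 → 0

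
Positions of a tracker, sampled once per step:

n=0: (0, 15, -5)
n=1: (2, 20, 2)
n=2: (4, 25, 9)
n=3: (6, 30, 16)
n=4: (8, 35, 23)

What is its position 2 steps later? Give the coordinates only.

Constant displacement of (+2, +5, +7) per step.
step 5: (8, 35, 23) + (+2, +5, +7) → (10, 40, 30)
step 6: (10, 40, 30) + (+2, +5, +7) → (12, 45, 37)

(12, 45, 37)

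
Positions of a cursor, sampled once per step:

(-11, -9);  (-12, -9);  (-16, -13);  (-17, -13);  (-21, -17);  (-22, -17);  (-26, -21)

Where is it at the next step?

Step-to-step displacements: (-1, +0), (-4, -4), (-1, +0), (-4, -4), (-1, +0), (-4, -4) — a repeating cycle of length 2.
step 7: apply (-1, +0) → (-27, -21)

(-27, -21)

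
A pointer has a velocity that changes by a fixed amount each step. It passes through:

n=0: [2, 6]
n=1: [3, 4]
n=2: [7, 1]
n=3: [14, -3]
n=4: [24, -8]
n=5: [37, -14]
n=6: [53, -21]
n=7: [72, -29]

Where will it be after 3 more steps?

[147, -59]

Taking differences between consecutive positions: [+1, -2], [+4, -3], [+7, -4], [+10, -5], [+13, -6], [+16, -7], [+19, -8]. These grow by [+3, -1] each step.
step 8: [72, -29] + [+22, -9] → [94, -38]
step 9: [94, -38] + [+25, -10] → [119, -48]
step 10: [119, -48] + [+28, -11] → [147, -59]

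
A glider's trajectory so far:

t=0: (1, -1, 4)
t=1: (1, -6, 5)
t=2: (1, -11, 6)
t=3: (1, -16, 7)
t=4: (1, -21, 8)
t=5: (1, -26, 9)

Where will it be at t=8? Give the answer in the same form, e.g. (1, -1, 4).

(1, -41, 12)

Constant displacement of (+0, -5, +1) per step.
step 6: (1, -26, 9) + (+0, -5, +1) → (1, -31, 10)
step 7: (1, -31, 10) + (+0, -5, +1) → (1, -36, 11)
step 8: (1, -36, 11) + (+0, -5, +1) → (1, -41, 12)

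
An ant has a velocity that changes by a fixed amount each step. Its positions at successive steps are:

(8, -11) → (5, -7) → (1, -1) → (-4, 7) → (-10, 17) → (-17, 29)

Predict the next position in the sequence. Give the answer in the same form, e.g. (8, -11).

(-25, 43)

Taking differences between consecutive positions: (-3, +4), (-4, +6), (-5, +8), (-6, +10), (-7, +12). These grow by (-1, +2) each step.
step 6: (-17, 29) + (-8, +14) → (-25, 43)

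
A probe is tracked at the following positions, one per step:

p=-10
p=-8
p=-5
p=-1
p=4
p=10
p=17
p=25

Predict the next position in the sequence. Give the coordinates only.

p=34

First differences are +2, +3, +4, +5, +6, +7, +8; their common second difference is +1 (constant acceleration).
step 8: 25 + 9 → p=34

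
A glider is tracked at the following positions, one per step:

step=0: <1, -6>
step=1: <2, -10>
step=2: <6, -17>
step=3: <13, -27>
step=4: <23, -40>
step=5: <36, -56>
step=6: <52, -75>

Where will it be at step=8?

<93, -122>

First differences are <+1, -4>, <+4, -7>, <+7, -10>, <+10, -13>, <+13, -16>, <+16, -19>; their common second difference is <+3, -3> (constant acceleration).
step 7: <52, -75> + <+19, -22> → <71, -97>
step 8: <71, -97> + <+22, -25> → <93, -122>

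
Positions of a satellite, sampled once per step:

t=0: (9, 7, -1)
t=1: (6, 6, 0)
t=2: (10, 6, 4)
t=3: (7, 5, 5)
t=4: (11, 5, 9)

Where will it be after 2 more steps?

The moves between consecutive positions are (-3, -1, +1), (+4, +0, +4), (-3, -1, +1), (+4, +0, +4); they repeat the 2-cycle [(-3, -1, +1), (+4, +0, +4)].
step 5: apply (-3, -1, +1) → (8, 4, 10)
step 6: apply (+4, +0, +4) → (12, 4, 14)

(12, 4, 14)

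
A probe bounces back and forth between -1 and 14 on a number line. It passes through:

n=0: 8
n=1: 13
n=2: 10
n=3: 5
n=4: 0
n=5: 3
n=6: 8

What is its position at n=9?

The value reflects between -1 and 14, moving 5 per step.
  step 7: 8 → 13
  step 8: 13 → 10
  step 9: 10 → 5

5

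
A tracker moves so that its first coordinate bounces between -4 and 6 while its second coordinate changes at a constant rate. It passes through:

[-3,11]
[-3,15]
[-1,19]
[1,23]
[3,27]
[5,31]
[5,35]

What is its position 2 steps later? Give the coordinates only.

[1,43]

The first coordinate reflects between -4 and 6, moving 2 per step.
  step 7: 5 → 3
  step 8: 3 → 1
The second coordinate changes by +4 each step: at step 8 it is 43.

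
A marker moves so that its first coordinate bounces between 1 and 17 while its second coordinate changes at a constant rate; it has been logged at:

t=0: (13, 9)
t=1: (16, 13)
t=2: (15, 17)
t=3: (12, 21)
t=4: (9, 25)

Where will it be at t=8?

The first coordinate reflects between 1 and 17, moving 3 per step.
  step 5: 9 → 6
  step 6: 6 → 3
  step 7: 3 → 2
  step 8: 2 → 5
The second coordinate changes by +4 each step: at step 8 it is 41.

(5, 41)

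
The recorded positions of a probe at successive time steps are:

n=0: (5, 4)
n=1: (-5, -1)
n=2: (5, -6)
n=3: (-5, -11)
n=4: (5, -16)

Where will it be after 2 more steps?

(5, -26)

The first coordinate repeats the cycle [5, -5] with period 2; step 6 mod 2 = 0, giving 5.
The second coordinate changes by -5 each step, so at step 6 it is 4 + 6·(-5) = -26.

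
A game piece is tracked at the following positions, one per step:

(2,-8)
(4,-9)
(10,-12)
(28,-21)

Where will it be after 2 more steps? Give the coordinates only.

(244,-129)

Step-to-step displacements: (+2,-1), (+6,-3), (+18,-9); each is 3× the previous.
step 4: (28,-21) + (+54,-27) → (82,-48)
step 5: (82,-48) + (+162,-81) → (244,-129)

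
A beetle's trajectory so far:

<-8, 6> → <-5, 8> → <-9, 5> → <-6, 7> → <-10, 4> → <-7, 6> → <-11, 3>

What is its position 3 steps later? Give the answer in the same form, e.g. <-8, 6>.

Differencing gives <+3, +2>, <-4, -3>, <+3, +2>, <-4, -3>, <+3, +2>, <-4, -3>. This is the pattern <+3, +2>, <-4, -3> repeated.
step 7: apply <+3, +2> → <-8, 5>
step 8: apply <-4, -3> → <-12, 2>
step 9: apply <+3, +2> → <-9, 4>

<-9, 4>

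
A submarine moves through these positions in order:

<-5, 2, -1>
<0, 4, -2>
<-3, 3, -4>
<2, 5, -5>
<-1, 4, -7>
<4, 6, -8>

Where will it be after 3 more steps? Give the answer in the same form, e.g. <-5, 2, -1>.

Differencing gives <+5, +2, -1>, <-3, -1, -2>, <+5, +2, -1>, <-3, -1, -2>, <+5, +2, -1>. This is the pattern <+5, +2, -1>, <-3, -1, -2> repeated.
step 6: apply <-3, -1, -2> → <1, 5, -10>
step 7: apply <+5, +2, -1> → <6, 7, -11>
step 8: apply <-3, -1, -2> → <3, 6, -13>

<3, 6, -13>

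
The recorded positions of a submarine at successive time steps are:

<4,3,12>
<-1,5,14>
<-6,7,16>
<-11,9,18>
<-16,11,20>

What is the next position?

Each step adds <-5,+2,+2> to the position.
step 5: <-16,11,20> + <-5,+2,+2> → <-21,13,22>

<-21,13,22>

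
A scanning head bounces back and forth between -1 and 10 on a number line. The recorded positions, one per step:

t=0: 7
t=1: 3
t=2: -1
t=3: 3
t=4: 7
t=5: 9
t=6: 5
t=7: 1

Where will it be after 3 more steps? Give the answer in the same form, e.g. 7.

9

The value travels 4 per step and bounces off the walls at -1 and 10.
  step 8: 1 → 1
  step 9: 1 → 5
  step 10: 5 → 9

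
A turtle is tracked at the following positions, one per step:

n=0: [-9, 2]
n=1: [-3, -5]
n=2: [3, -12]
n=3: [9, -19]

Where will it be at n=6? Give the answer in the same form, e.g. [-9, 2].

[27, -40]

Constant displacement of [+6, -7] per step.
step 4: [9, -19] + [+6, -7] → [15, -26]
step 5: [15, -26] + [+6, -7] → [21, -33]
step 6: [21, -33] + [+6, -7] → [27, -40]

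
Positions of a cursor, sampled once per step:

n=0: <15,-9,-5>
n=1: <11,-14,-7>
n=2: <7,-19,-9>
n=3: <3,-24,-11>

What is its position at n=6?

<-9,-39,-17>

The position changes by <-4,-5,-2> every step.
step 4: <3,-24,-11> + <-4,-5,-2> → <-1,-29,-13>
step 5: <-1,-29,-13> + <-4,-5,-2> → <-5,-34,-15>
step 6: <-5,-34,-15> + <-4,-5,-2> → <-9,-39,-17>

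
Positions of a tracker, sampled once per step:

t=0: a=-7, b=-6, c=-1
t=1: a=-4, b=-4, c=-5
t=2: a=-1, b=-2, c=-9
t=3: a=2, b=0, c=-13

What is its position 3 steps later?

a=11, b=6, c=-25

Constant displacement of (+3,+2,-4) per step.
step 4: a=2, b=0, c=-13 + (+3,+2,-4) → a=5, b=2, c=-17
step 5: a=5, b=2, c=-17 + (+3,+2,-4) → a=8, b=4, c=-21
step 6: a=8, b=4, c=-21 + (+3,+2,-4) → a=11, b=6, c=-25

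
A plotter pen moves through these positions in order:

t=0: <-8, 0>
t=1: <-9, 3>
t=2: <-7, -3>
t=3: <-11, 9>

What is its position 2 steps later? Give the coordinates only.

<-19, 33>

The jumps are <-1, +3>, <+2, -6>, <-4, +12> — a geometric progression with ratio -2.
step 4: <-11, 9> + <+8, -24> → <-3, -15>
step 5: <-3, -15> + <-16, +48> → <-19, 33>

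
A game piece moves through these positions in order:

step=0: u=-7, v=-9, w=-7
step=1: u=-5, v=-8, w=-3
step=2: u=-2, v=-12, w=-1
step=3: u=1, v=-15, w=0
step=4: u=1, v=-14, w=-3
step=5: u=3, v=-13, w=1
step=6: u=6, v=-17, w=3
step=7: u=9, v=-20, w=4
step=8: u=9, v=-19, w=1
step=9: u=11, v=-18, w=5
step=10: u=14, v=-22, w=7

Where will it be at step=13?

u=19, v=-23, w=9

The moves between consecutive positions are (+2,+1,+4), (+3,-4,+2), (+3,-3,+1), (+0,+1,-3), (+2,+1,+4), (+3,-4,+2), (+3,-3,+1), (+0,+1,-3), (+2,+1,+4), (+3,-4,+2); they repeat the 4-cycle [(+2,+1,+4), (+3,-4,+2), (+3,-3,+1), (+0,+1,-3)].
step 11: apply (+3,-3,+1) → u=17, v=-25, w=8
step 12: apply (+0,+1,-3) → u=17, v=-24, w=5
step 13: apply (+2,+1,+4) → u=19, v=-23, w=9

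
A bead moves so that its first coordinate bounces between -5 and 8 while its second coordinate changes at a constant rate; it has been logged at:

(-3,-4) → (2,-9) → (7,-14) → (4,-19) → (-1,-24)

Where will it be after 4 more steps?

The first coordinate reflects between -5 and 8, moving 5 per step.
  step 5: -1 → -4
  step 6: -4 → 1
  step 7: 1 → 6
  step 8: 6 → 5
The second coordinate changes by -5 each step: at step 8 it is -44.

(5,-44)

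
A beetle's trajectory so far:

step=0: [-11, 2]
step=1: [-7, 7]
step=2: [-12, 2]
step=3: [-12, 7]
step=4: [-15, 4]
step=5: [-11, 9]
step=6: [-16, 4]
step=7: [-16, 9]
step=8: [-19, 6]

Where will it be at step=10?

[-20, 6]

Step-to-step displacements: [+4, +5], [-5, -5], [+0, +5], [-3, -3], [+4, +5], [-5, -5], [+0, +5], [-3, -3] — a repeating cycle of length 4.
step 9: apply [+4, +5] → [-15, 11]
step 10: apply [-5, -5] → [-20, 6]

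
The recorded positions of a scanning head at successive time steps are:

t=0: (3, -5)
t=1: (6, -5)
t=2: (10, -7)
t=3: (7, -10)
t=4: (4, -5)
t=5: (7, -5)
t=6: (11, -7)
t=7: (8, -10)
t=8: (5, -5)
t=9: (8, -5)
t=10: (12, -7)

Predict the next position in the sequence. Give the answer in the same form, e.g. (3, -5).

Differencing gives (+3, +0), (+4, -2), (-3, -3), (-3, +5), (+3, +0), (+4, -2), (-3, -3), (-3, +5), (+3, +0), (+4, -2). This is the pattern (+3, +0), (+4, -2), (-3, -3), (-3, +5) repeated.
step 11: apply (-3, -3) → (9, -10)

(9, -10)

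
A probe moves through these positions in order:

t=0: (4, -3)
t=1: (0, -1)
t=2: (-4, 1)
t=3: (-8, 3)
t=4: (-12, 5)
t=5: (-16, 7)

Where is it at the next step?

(-20, 9)

Constant displacement of (-4, +2) per step.
step 6: (-16, 7) + (-4, +2) → (-20, 9)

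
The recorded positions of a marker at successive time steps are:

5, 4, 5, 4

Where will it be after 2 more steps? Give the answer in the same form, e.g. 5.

Step-to-step displacements: -1, +1, -1; each is -1× the previous.
step 4: 4 + 1 → 5
step 5: 5 − 1 → 4

4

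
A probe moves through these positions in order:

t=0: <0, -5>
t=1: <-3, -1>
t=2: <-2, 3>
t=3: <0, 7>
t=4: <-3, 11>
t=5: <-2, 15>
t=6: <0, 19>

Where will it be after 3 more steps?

<0, 31>

First: cycles through 0, -3, -2 every 3 steps. Step 9 lands at position 0 of the cycle → 0.
Second: linear, +4 per step → 31 at step 9.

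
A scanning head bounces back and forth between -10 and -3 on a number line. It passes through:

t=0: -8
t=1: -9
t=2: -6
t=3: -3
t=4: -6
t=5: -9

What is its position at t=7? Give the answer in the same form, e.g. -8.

-5

The value reflects between -10 and -3, moving 3 per step.
  step 6: -9 → -8
  step 7: -8 → -5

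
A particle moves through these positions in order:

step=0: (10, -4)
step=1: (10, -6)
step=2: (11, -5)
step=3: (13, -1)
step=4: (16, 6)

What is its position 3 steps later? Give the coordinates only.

First differences are (+0, -2), (+1, +1), (+2, +4), (+3, +7); their common second difference is (+1, +3) (constant acceleration).
step 5: (16, 6) + (+4, +10) → (20, 16)
step 6: (20, 16) + (+5, +13) → (25, 29)
step 7: (25, 29) + (+6, +16) → (31, 45)

(31, 45)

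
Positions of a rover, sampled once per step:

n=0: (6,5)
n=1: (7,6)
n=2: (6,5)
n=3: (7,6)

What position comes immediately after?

Consecutive displacements (+1,+1), (-1,-1), (+1,+1) scale by a factor of -1 each step.
step 4: (7,6) + (-1,-1) → (6,5)

(6,5)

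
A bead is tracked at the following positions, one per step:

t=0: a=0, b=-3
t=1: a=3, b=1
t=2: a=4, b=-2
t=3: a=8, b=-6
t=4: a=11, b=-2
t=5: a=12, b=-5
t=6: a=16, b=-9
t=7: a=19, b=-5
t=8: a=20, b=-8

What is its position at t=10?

Differencing gives (+3,+4), (+1,-3), (+4,-4), (+3,+4), (+1,-3), (+4,-4), (+3,+4), (+1,-3). This is the pattern (+3,+4), (+1,-3), (+4,-4) repeated.
step 9: apply (+4,-4) → a=24, b=-12
step 10: apply (+3,+4) → a=27, b=-8

a=27, b=-8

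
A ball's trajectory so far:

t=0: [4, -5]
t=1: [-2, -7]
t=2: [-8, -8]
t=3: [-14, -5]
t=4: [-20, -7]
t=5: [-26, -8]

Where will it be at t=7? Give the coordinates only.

[-38, -7]

The first coordinate changes by -6 each step, so at step 7 it is 4 + 7·(-6) = -38.
The second coordinate repeats the cycle [-5, -7, -8] with period 3; step 7 mod 3 = 1, giving -7.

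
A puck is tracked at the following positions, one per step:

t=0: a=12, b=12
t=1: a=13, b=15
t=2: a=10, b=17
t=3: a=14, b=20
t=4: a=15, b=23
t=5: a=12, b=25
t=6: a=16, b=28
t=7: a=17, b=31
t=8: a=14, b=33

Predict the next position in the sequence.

a=18, b=36

The moves between consecutive positions are (+1, +3), (-3, +2), (+4, +3), (+1, +3), (-3, +2), (+4, +3), (+1, +3), (-3, +2); they repeat the 3-cycle [(+1, +3), (-3, +2), (+4, +3)].
step 9: apply (+4, +3) → a=18, b=36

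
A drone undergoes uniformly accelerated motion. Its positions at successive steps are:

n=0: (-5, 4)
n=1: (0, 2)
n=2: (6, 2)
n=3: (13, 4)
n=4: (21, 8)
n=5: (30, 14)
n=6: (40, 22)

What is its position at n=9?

(76, 58)

First differences are (+5, -2), (+6, +0), (+7, +2), (+8, +4), (+9, +6), (+10, +8); their common second difference is (+1, +2) (constant acceleration).
step 7: (40, 22) + (+11, +10) → (51, 32)
step 8: (51, 32) + (+12, +12) → (63, 44)
step 9: (63, 44) + (+13, +14) → (76, 58)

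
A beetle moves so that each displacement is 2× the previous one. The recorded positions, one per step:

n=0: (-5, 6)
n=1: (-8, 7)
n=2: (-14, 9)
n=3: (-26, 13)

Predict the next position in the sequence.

The jumps are (-3, +1), (-6, +2), (-12, +4) — a geometric progression with ratio 2.
step 4: (-26, 13) + (-24, +8) → (-50, 21)

(-50, 21)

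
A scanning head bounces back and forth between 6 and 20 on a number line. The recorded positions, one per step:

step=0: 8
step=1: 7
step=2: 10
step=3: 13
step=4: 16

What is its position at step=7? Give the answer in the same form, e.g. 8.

The value reflects between 6 and 20, moving 3 per step.
  step 5: 16 → 19
  step 6: 19 → 18
  step 7: 18 → 15

15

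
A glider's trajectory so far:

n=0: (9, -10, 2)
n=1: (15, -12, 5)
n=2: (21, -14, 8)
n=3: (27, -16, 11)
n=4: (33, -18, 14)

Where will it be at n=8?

Each step adds (+6, -2, +3) to the position.
step 5: (33, -18, 14) + (+6, -2, +3) → (39, -20, 17)
step 6: (39, -20, 17) + (+6, -2, +3) → (45, -22, 20)
step 7: (45, -22, 20) + (+6, -2, +3) → (51, -24, 23)
step 8: (51, -24, 23) + (+6, -2, +3) → (57, -26, 26)

(57, -26, 26)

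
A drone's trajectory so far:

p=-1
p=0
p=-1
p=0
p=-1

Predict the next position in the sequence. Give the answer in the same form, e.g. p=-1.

p=0

Consecutive displacements +1, -1, +1, -1 scale by a factor of -1 each step.
step 5: -1 + 1 → p=0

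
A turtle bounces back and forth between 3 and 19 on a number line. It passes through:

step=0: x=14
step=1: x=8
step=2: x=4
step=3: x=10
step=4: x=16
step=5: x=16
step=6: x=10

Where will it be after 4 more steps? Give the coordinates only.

The value travels 6 per step and bounces off the walls at 3 and 19.
  step 7: 10 → 4
  step 8: 4 → 8
  step 9: 8 → 14
  step 10: 14 → 18

x=18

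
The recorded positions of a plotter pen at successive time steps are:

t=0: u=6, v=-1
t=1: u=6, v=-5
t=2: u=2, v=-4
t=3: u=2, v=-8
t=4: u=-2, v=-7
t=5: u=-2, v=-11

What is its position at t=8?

u=-10, v=-13

Differencing gives (+0, -4), (-4, +1), (+0, -4), (-4, +1), (+0, -4). This is the pattern (+0, -4), (-4, +1) repeated.
step 6: apply (-4, +1) → u=-6, v=-10
step 7: apply (+0, -4) → u=-6, v=-14
step 8: apply (-4, +1) → u=-10, v=-13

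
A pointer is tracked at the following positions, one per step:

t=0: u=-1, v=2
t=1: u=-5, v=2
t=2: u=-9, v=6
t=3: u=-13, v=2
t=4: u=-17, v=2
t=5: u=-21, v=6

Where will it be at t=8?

The u coordinate changes by -4 each step, so at step 8 it is -1 + 8·(-4) = -33.
The v coordinate repeats the cycle [2, 2, 6] with period 3; step 8 mod 3 = 2, giving 6.

u=-33, v=6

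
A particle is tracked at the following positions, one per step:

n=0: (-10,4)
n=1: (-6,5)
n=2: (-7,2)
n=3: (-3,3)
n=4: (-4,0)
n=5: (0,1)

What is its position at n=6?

(-1,-2)

The moves between consecutive positions are (+4,+1), (-1,-3), (+4,+1), (-1,-3), (+4,+1); they repeat the 2-cycle [(+4,+1), (-1,-3)].
step 6: apply (-1,-3) → (-1,-2)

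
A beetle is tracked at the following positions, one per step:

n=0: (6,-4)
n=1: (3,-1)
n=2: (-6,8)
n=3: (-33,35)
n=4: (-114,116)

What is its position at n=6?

The jumps are (-3,+3), (-9,+9), (-27,+27), (-81,+81) — a geometric progression with ratio 3.
step 5: (-114,116) + (-243,+243) → (-357,359)
step 6: (-357,359) + (-729,+729) → (-1086,1088)

(-1086,1088)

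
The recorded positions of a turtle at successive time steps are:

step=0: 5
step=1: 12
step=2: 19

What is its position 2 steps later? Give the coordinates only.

The position changes by +7 every step.
step 3: 19 + 7 → 26
step 4: 26 + 7 → 33

33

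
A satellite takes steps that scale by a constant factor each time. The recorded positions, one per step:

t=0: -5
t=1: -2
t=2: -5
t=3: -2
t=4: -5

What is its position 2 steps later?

-5

The jumps are +3, -3, +3, -3 — a geometric progression with ratio -1.
step 5: -5 + 3 → -2
step 6: -2 − 3 → -5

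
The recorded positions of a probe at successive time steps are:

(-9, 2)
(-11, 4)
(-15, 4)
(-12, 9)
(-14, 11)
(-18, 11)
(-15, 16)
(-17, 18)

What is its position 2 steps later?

(-18, 23)

Differencing gives (-2, +2), (-4, +0), (+3, +5), (-2, +2), (-4, +0), (+3, +5), (-2, +2). This is the pattern (-2, +2), (-4, +0), (+3, +5) repeated.
step 8: apply (-4, +0) → (-21, 18)
step 9: apply (+3, +5) → (-18, 23)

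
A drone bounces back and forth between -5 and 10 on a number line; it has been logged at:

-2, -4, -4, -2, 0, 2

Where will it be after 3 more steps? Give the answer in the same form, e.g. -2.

8

The value reflects between -5 and 10, moving 2 per step.
  step 6: 2 → 4
  step 7: 4 → 6
  step 8: 6 → 8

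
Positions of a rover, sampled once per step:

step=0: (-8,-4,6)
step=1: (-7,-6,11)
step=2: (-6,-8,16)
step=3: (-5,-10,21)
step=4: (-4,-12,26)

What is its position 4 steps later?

Each step adds (+1,-2,+5) to the position.
step 5: (-4,-12,26) + (+1,-2,+5) → (-3,-14,31)
step 6: (-3,-14,31) + (+1,-2,+5) → (-2,-16,36)
step 7: (-2,-16,36) + (+1,-2,+5) → (-1,-18,41)
step 8: (-1,-18,41) + (+1,-2,+5) → (0,-20,46)

(0,-20,46)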